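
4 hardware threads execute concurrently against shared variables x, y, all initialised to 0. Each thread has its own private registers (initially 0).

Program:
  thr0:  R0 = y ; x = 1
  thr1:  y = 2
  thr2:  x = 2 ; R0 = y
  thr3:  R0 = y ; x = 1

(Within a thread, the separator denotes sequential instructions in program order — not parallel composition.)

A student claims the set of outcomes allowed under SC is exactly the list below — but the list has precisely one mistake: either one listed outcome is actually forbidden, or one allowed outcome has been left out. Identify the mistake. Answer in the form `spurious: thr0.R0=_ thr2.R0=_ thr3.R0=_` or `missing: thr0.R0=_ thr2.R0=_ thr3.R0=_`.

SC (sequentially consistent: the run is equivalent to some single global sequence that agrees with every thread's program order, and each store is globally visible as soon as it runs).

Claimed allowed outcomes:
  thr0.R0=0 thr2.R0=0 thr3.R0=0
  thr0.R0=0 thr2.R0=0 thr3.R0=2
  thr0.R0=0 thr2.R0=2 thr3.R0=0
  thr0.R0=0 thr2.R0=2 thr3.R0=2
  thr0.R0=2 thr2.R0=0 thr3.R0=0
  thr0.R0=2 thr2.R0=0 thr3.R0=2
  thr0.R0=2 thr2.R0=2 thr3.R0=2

outcome vector order: (thr0.R0,thr2.R0,thr3.R0)
SC: 8 outcomes — {000, 002, 020, 022, 200, 202, 220, 222}
SC∖claimed = {220}

missing: thr0.R0=2 thr2.R0=2 thr3.R0=0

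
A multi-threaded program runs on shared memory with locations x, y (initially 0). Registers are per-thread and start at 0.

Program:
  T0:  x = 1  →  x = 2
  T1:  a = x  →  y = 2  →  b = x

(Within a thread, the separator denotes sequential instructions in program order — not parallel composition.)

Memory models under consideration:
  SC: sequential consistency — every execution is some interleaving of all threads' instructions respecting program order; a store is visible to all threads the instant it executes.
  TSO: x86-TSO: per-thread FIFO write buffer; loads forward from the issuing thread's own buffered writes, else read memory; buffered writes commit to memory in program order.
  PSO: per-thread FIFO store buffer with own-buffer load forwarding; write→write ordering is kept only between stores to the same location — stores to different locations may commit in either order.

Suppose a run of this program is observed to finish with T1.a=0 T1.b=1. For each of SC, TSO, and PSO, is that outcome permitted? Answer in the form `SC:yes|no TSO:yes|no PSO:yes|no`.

outcome vector order: (T1.a,T1.b)
[SC] allowed = {<0 0>; <0 1>; <0 2>; <1 1>; <1 2>; <2 2>}
[TSO] allowed = {<0 0>; <0 1>; <0 2>; <1 1>; <1 2>; <2 2>}
[PSO] allowed = {<0 0>; <0 1>; <0 2>; <1 1>; <1 2>; <2 2>}
target <0 1> ∈ {SC,TSO,PSO}

SC:yes TSO:yes PSO:yes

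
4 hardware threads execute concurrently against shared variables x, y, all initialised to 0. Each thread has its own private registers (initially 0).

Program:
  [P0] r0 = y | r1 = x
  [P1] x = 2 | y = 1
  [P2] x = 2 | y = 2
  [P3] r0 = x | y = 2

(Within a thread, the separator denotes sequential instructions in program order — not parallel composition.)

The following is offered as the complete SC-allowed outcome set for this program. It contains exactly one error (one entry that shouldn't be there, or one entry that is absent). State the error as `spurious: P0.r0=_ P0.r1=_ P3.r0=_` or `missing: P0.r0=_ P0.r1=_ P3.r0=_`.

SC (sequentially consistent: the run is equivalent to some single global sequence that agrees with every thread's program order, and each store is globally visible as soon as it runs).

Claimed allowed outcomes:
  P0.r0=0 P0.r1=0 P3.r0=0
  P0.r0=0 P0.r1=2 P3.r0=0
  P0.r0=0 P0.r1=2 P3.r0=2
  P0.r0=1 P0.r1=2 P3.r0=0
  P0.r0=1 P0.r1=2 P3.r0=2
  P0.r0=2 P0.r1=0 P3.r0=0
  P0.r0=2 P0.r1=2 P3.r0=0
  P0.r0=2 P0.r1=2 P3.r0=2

missing: P0.r0=0 P0.r1=0 P3.r0=2

outcome vector order: (P0.r0,P0.r1,P3.r0)
[SC] allowed = {0/0/0 0/0/2 0/2/0 0/2/2 1/2/0 1/2/2 2/0/0 2/2/0 2/2/2}
SC∖claimed = {0/0/2}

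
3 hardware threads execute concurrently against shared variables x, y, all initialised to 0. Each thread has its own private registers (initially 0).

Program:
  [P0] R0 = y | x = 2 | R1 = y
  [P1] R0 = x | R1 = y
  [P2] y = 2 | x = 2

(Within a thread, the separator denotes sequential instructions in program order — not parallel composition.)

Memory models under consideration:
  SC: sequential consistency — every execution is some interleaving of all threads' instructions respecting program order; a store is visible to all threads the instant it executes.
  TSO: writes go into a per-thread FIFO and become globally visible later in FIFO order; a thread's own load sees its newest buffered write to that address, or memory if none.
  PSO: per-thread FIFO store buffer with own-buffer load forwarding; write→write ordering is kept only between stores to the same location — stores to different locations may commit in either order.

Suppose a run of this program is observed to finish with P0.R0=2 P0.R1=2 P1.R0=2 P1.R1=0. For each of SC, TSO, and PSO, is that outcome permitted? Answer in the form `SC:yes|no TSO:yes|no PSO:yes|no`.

SC:no TSO:no PSO:yes

outcome vector order: (P0.R0,P0.R1,P1.R0,P1.R1)
SC: 11 outcomes — {0/0/0/0; 0/0/0/2; 0/0/2/0; 0/0/2/2; 0/2/0/0; 0/2/0/2; 0/2/2/0; 0/2/2/2; 2/2/0/0; 2/2/0/2; 2/2/2/2}
TSO: 11 outcomes — {0/0/0/0; 0/0/0/2; 0/0/2/0; 0/0/2/2; 0/2/0/0; 0/2/0/2; 0/2/2/0; 0/2/2/2; 2/2/0/0; 2/2/0/2; 2/2/2/2}
PSO: 12 outcomes — {0/0/0/0; 0/0/0/2; 0/0/2/0; 0/0/2/2; 0/2/0/0; 0/2/0/2; 0/2/2/0; 0/2/2/2; 2/2/0/0; 2/2/0/2; 2/2/2/0; 2/2/2/2}
target 2/2/2/0 ∈ {PSO}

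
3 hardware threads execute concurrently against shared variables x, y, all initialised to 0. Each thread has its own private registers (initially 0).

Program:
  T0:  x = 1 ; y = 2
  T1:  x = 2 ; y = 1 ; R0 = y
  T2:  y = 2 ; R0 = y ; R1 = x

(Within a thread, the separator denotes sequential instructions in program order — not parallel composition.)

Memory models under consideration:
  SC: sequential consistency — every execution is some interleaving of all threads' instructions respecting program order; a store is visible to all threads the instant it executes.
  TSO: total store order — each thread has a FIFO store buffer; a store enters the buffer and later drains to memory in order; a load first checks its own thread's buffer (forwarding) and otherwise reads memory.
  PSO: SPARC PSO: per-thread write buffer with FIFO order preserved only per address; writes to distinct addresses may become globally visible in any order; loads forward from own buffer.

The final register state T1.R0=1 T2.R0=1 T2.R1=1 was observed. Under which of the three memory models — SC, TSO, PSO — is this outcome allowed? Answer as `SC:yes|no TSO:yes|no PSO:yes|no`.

SC:yes TSO:yes PSO:yes

outcome vector order: (T1.R0,T2.R0,T2.R1)
[SC] allowed = {1/1/1; 1/1/2; 1/2/0; 1/2/1; 1/2/2; 2/1/1; 2/1/2; 2/2/0; 2/2/1; 2/2/2}
[TSO] allowed = {1/1/1; 1/1/2; 1/2/0; 1/2/1; 1/2/2; 2/1/1; 2/1/2; 2/2/0; 2/2/1; 2/2/2}
[PSO] allowed = {1/1/0; 1/1/1; 1/1/2; 1/2/0; 1/2/1; 1/2/2; 2/1/0; 2/1/1; 2/1/2; 2/2/0; 2/2/1; 2/2/2}
target 1/1/1 ∈ {SC,TSO,PSO}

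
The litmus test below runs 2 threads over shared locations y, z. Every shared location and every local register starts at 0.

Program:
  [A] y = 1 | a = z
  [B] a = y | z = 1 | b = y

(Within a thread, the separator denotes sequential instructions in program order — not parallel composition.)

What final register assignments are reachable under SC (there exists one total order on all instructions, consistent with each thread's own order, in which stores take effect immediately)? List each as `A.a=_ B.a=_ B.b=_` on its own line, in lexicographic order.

A.a=0 B.a=0 B.b=1
A.a=0 B.a=1 B.b=1
A.a=1 B.a=0 B.b=0
A.a=1 B.a=0 B.b=1
A.a=1 B.a=1 B.b=1

outcome vector order: (A.a,B.a,B.b)
|SC outcomes| = 5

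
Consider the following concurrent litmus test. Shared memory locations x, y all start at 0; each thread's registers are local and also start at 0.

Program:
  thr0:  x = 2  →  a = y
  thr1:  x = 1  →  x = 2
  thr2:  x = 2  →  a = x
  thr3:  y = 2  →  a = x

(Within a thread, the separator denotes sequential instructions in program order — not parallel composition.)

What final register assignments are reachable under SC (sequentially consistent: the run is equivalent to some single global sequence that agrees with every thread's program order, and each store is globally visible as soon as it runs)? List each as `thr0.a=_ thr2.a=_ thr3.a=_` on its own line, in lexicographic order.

thr0.a=0 thr2.a=1 thr3.a=1
thr0.a=0 thr2.a=1 thr3.a=2
thr0.a=0 thr2.a=2 thr3.a=1
thr0.a=0 thr2.a=2 thr3.a=2
thr0.a=2 thr2.a=1 thr3.a=0
thr0.a=2 thr2.a=1 thr3.a=1
thr0.a=2 thr2.a=1 thr3.a=2
thr0.a=2 thr2.a=2 thr3.a=0
thr0.a=2 thr2.a=2 thr3.a=1
thr0.a=2 thr2.a=2 thr3.a=2

outcome vector order: (thr0.a,thr2.a,thr3.a)
|SC outcomes| = 10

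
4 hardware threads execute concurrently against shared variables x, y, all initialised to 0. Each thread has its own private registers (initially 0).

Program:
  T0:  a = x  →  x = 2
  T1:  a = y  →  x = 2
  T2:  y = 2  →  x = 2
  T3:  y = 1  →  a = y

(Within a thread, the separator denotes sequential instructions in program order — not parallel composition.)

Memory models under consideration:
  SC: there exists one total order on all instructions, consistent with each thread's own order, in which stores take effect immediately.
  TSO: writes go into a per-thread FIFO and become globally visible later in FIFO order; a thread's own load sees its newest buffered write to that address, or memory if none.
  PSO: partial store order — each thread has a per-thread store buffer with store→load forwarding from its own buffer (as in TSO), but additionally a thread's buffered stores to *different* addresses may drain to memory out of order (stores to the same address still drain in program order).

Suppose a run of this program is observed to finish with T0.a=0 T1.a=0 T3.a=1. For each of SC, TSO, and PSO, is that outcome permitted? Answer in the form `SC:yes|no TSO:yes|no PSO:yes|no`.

SC:yes TSO:yes PSO:yes

outcome vector order: (T0.a,T1.a,T3.a)
under SC → 001; 002; 011; 012; 021; 022; 201; 202; 211; 212; 221; 222
under TSO → 001; 002; 011; 012; 021; 022; 201; 202; 211; 212; 221; 222
under PSO → 001; 002; 011; 012; 021; 022; 201; 202; 211; 212; 221; 222
target 001 ∈ {SC,TSO,PSO}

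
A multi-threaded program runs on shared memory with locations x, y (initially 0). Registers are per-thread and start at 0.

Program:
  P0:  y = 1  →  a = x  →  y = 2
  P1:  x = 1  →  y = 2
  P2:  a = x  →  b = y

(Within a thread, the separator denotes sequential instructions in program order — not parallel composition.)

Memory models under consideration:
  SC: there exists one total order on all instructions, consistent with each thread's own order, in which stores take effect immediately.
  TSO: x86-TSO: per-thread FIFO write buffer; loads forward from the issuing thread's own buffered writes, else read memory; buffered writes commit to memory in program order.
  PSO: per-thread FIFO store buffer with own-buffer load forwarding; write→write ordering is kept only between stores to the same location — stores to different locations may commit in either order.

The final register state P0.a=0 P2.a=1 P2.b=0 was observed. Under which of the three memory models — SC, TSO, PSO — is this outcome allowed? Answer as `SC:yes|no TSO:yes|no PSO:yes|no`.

outcome vector order: (P0.a,P2.a,P2.b)
SC: 11 outcomes — {0/0/0; 0/0/1; 0/0/2; 0/1/1; 0/1/2; 1/0/0; 1/0/1; 1/0/2; 1/1/0; 1/1/1; 1/1/2}
TSO: 12 outcomes — {0/0/0; 0/0/1; 0/0/2; 0/1/0; 0/1/1; 0/1/2; 1/0/0; 1/0/1; 1/0/2; 1/1/0; 1/1/1; 1/1/2}
PSO: 12 outcomes — {0/0/0; 0/0/1; 0/0/2; 0/1/0; 0/1/1; 0/1/2; 1/0/0; 1/0/1; 1/0/2; 1/1/0; 1/1/1; 1/1/2}
target 0/1/0 ∈ {TSO,PSO}

SC:no TSO:yes PSO:yes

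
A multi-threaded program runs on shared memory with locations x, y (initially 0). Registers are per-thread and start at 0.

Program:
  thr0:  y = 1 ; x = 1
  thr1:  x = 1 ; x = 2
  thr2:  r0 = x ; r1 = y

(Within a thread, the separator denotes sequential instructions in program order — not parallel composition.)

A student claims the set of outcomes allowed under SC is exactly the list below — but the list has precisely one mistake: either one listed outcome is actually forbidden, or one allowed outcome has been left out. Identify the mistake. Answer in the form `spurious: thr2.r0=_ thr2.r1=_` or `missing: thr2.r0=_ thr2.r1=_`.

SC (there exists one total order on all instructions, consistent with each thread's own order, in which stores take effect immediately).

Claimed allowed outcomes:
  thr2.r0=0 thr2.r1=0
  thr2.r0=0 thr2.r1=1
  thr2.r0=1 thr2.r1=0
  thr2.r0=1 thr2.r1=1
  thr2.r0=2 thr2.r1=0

missing: thr2.r0=2 thr2.r1=1

outcome vector order: (thr2.r0,thr2.r1)
[SC] allowed = {0/0 0/1 1/0 1/1 2/0 2/1}
SC∖claimed = {2/1}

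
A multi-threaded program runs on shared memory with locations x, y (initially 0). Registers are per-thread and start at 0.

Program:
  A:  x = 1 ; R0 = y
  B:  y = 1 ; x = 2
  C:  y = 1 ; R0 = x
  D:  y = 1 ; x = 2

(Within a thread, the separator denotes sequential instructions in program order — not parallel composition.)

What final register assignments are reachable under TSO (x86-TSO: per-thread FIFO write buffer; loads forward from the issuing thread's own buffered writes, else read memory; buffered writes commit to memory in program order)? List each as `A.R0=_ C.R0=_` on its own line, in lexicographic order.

outcome vector order: (A.R0,C.R0)
|TSO outcomes| = 6

A.R0=0 C.R0=0
A.R0=0 C.R0=1
A.R0=0 C.R0=2
A.R0=1 C.R0=0
A.R0=1 C.R0=1
A.R0=1 C.R0=2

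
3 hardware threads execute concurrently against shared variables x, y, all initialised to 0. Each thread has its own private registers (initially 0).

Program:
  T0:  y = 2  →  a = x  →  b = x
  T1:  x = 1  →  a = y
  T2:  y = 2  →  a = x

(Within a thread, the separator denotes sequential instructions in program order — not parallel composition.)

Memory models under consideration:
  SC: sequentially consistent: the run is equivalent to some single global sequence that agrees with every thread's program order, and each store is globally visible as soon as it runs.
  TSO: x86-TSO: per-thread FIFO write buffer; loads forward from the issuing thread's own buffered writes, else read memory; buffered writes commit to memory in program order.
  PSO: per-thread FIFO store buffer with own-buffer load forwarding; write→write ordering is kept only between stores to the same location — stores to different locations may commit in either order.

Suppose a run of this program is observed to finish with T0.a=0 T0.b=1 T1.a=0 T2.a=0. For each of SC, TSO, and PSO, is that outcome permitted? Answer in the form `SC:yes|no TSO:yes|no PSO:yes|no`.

outcome vector order: (T0.a,T0.b,T1.a,T2.a)
SC (7): 0020, 0021, 0120, 0121, 1101, 1120, 1121
TSO (12): 0000, 0001, 0020, 0021, 0100, 0101, 0120, 0121, 1100, 1101, 1120, 1121
PSO (12): 0000, 0001, 0020, 0021, 0100, 0101, 0120, 0121, 1100, 1101, 1120, 1121
target 0100 ∈ {TSO,PSO}

SC:no TSO:yes PSO:yes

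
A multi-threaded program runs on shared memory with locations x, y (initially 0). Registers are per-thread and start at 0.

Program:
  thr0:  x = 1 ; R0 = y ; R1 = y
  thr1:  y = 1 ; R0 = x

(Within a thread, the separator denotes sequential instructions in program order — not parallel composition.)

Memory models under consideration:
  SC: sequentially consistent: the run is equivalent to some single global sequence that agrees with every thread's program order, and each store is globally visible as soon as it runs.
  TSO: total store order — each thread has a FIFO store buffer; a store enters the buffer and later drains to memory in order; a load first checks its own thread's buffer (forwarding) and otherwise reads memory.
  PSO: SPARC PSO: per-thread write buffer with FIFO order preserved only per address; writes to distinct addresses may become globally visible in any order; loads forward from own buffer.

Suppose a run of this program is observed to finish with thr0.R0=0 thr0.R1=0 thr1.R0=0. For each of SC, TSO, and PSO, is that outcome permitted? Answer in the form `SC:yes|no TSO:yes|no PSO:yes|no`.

outcome vector order: (thr0.R0,thr0.R1,thr1.R0)
[SC] allowed = {0/0/1 0/1/1 1/1/0 1/1/1}
[TSO] allowed = {0/0/0 0/0/1 0/1/0 0/1/1 1/1/0 1/1/1}
[PSO] allowed = {0/0/0 0/0/1 0/1/0 0/1/1 1/1/0 1/1/1}
target 0/0/0 ∈ {TSO,PSO}

SC:no TSO:yes PSO:yes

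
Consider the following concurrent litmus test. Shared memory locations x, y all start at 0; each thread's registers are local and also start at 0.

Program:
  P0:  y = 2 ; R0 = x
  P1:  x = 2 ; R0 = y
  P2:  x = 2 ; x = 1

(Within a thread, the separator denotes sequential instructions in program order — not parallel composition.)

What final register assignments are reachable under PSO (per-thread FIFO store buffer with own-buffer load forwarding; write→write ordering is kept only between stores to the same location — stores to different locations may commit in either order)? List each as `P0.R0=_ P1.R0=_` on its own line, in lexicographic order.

P0.R0=0 P1.R0=0
P0.R0=0 P1.R0=2
P0.R0=1 P1.R0=0
P0.R0=1 P1.R0=2
P0.R0=2 P1.R0=0
P0.R0=2 P1.R0=2

outcome vector order: (P0.R0,P1.R0)
|PSO outcomes| = 6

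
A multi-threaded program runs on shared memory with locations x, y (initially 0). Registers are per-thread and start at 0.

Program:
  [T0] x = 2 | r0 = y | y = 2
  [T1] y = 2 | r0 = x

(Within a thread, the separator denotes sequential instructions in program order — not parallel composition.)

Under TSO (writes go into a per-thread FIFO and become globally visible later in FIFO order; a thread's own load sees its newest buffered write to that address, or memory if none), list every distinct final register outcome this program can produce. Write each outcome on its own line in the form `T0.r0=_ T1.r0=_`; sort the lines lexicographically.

T0.r0=0 T1.r0=0
T0.r0=0 T1.r0=2
T0.r0=2 T1.r0=0
T0.r0=2 T1.r0=2

outcome vector order: (T0.r0,T1.r0)
|TSO outcomes| = 4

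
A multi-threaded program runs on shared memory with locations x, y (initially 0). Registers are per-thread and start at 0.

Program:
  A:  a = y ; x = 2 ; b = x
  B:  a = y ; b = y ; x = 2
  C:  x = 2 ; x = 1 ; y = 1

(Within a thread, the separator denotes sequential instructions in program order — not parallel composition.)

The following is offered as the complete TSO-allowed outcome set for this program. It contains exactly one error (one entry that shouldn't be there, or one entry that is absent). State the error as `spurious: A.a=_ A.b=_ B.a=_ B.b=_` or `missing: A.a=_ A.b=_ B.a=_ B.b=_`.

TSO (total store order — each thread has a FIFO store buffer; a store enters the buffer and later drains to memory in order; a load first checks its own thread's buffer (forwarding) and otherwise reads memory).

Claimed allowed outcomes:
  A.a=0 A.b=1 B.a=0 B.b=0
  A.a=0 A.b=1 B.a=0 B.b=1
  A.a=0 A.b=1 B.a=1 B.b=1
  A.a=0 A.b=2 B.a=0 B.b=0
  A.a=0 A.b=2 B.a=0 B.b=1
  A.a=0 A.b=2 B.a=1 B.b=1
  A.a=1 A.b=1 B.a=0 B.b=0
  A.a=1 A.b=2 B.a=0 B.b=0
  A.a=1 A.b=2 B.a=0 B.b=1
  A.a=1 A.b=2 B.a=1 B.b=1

outcome vector order: (A.a,A.b,B.a,B.b)
[TSO] allowed = {0100, 0101, 0111, 0200, 0201, 0211, 1200, 1201, 1211}
claimed∖TSO = {1100}

spurious: A.a=1 A.b=1 B.a=0 B.b=0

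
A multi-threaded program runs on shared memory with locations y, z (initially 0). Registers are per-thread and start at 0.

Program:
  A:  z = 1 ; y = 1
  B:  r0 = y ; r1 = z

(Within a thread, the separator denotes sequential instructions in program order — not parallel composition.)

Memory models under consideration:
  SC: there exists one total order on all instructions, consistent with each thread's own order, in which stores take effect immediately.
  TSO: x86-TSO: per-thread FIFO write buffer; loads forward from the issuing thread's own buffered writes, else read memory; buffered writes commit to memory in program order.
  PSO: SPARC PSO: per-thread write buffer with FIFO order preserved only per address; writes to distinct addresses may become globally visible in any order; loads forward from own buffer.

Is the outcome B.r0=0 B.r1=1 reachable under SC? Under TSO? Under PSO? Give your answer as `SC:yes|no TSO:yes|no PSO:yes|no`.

SC:yes TSO:yes PSO:yes

outcome vector order: (B.r0,B.r1)
under SC → <0 0> <0 1> <1 1>
under TSO → <0 0> <0 1> <1 1>
under PSO → <0 0> <0 1> <1 0> <1 1>
target <0 1> ∈ {SC,TSO,PSO}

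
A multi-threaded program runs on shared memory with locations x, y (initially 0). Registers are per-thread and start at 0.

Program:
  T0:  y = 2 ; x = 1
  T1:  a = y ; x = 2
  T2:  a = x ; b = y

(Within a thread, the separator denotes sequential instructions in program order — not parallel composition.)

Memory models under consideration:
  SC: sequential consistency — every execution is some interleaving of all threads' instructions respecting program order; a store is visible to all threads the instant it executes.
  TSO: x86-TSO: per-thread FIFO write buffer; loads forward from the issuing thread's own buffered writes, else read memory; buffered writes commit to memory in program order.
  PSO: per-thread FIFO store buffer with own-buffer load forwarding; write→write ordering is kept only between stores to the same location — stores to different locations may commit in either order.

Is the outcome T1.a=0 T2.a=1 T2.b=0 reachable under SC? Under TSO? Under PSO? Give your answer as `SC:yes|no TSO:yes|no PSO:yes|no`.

outcome vector order: (T1.a,T2.a,T2.b)
SC (9): 0/0/0, 0/0/2, 0/1/2, 0/2/0, 0/2/2, 2/0/0, 2/0/2, 2/1/2, 2/2/2
TSO (9): 0/0/0, 0/0/2, 0/1/2, 0/2/0, 0/2/2, 2/0/0, 2/0/2, 2/1/2, 2/2/2
PSO (11): 0/0/0, 0/0/2, 0/1/0, 0/1/2, 0/2/0, 0/2/2, 2/0/0, 2/0/2, 2/1/0, 2/1/2, 2/2/2
target 0/1/0 ∈ {PSO}

SC:no TSO:no PSO:yes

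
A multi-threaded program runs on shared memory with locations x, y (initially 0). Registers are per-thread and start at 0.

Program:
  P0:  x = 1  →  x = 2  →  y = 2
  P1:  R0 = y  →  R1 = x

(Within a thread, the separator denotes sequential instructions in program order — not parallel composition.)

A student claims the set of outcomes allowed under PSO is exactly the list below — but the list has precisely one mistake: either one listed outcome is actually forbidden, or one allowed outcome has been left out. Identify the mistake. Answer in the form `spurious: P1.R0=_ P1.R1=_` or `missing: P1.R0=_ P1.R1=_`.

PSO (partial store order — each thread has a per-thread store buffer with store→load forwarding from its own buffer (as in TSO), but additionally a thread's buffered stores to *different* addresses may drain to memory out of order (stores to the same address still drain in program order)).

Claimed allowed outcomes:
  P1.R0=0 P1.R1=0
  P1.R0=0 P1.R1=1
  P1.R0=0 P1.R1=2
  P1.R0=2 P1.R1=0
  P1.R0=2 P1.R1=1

outcome vector order: (P1.R0,P1.R1)
PSO (6): (0,0), (0,1), (0,2), (2,0), (2,1), (2,2)
PSO∖claimed = {(2,2)}

missing: P1.R0=2 P1.R1=2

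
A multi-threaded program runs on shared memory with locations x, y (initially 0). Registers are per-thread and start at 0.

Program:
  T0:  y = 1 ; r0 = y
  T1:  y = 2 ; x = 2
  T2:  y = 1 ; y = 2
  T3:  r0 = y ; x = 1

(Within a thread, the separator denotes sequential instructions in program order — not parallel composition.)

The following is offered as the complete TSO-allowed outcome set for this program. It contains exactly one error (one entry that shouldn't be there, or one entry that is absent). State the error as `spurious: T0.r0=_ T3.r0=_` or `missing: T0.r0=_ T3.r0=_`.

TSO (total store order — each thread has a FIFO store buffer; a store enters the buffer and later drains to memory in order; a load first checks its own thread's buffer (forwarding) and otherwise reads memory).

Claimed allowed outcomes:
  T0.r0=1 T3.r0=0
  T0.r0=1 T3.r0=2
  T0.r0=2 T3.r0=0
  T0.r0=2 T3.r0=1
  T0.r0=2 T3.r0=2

outcome vector order: (T0.r0,T3.r0)
TSO: 6 outcomes — {10 11 12 20 21 22}
TSO∖claimed = {11}

missing: T0.r0=1 T3.r0=1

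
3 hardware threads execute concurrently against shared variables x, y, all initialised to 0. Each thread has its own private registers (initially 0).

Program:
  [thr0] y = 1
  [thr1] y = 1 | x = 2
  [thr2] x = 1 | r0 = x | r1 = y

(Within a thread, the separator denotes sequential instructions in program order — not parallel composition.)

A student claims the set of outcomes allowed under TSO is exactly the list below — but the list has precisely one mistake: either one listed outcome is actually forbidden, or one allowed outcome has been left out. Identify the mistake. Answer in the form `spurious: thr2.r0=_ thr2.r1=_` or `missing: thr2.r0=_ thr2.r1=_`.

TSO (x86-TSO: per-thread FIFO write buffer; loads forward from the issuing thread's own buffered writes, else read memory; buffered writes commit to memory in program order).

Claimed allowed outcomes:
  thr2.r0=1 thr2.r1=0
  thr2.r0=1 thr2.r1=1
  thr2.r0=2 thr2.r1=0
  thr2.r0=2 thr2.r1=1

spurious: thr2.r0=2 thr2.r1=0

outcome vector order: (thr2.r0,thr2.r1)
under TSO → 10, 11, 21
claimed∖TSO = {20}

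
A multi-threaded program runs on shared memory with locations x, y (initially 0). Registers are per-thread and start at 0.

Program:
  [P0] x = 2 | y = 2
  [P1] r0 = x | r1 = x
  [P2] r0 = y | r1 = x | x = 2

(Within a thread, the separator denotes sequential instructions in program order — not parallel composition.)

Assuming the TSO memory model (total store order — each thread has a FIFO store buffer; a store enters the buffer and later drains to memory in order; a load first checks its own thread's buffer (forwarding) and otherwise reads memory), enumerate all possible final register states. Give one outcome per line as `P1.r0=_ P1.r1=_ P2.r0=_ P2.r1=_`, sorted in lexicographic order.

P1.r0=0 P1.r1=0 P2.r0=0 P2.r1=0
P1.r0=0 P1.r1=0 P2.r0=0 P2.r1=2
P1.r0=0 P1.r1=0 P2.r0=2 P2.r1=2
P1.r0=0 P1.r1=2 P2.r0=0 P2.r1=0
P1.r0=0 P1.r1=2 P2.r0=0 P2.r1=2
P1.r0=0 P1.r1=2 P2.r0=2 P2.r1=2
P1.r0=2 P1.r1=2 P2.r0=0 P2.r1=0
P1.r0=2 P1.r1=2 P2.r0=0 P2.r1=2
P1.r0=2 P1.r1=2 P2.r0=2 P2.r1=2

outcome vector order: (P1.r0,P1.r1,P2.r0,P2.r1)
|TSO outcomes| = 9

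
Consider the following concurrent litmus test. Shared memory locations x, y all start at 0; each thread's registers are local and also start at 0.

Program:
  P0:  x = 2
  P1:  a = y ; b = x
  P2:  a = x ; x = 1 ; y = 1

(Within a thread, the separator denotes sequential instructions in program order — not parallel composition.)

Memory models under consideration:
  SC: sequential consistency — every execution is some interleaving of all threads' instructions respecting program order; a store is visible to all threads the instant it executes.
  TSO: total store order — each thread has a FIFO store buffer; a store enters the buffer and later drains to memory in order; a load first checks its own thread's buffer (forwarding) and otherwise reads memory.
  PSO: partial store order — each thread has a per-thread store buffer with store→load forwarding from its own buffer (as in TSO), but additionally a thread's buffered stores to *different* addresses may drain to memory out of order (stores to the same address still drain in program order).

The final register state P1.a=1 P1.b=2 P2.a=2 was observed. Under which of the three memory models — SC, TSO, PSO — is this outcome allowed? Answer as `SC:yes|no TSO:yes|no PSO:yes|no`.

outcome vector order: (P1.a,P1.b,P2.a)
[SC] allowed = {(0,0,0) (0,0,2) (0,1,0) (0,1,2) (0,2,0) (0,2,2) (1,1,0) (1,1,2) (1,2,0)}
[TSO] allowed = {(0,0,0) (0,0,2) (0,1,0) (0,1,2) (0,2,0) (0,2,2) (1,1,0) (1,1,2) (1,2,0)}
[PSO] allowed = {(0,0,0) (0,0,2) (0,1,0) (0,1,2) (0,2,0) (0,2,2) (1,0,0) (1,1,0) (1,1,2) (1,2,0) (1,2,2)}
target (1,2,2) ∈ {PSO}

SC:no TSO:no PSO:yes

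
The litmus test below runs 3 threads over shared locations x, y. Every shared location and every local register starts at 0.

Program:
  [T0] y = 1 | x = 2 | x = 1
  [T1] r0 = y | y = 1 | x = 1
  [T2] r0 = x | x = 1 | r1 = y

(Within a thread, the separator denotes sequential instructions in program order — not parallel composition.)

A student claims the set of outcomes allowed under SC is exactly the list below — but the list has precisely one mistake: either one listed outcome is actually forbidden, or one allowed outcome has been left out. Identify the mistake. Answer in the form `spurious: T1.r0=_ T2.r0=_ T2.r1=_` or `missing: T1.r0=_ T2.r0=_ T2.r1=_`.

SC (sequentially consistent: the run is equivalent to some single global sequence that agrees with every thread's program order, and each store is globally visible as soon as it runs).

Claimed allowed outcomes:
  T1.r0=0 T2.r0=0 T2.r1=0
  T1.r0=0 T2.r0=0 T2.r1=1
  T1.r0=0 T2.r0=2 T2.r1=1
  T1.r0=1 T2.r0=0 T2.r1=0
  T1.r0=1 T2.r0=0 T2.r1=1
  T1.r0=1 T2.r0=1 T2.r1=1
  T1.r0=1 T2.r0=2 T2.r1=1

missing: T1.r0=0 T2.r0=1 T2.r1=1

outcome vector order: (T1.r0,T2.r0,T2.r1)
SC: 8 outcomes — {000 001 011 021 100 101 111 121}
SC∖claimed = {011}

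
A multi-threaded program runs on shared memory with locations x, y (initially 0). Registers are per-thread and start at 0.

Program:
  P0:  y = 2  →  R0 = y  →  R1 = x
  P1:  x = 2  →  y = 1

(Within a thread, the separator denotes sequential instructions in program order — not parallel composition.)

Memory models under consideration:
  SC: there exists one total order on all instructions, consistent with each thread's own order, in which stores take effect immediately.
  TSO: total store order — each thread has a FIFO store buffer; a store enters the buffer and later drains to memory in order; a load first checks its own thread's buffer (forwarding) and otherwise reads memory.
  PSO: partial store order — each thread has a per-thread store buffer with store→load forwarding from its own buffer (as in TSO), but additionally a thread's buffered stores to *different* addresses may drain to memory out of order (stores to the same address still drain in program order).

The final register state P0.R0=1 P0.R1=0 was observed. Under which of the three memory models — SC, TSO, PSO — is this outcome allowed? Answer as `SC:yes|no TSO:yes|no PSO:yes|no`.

outcome vector order: (P0.R0,P0.R1)
under SC → (1,2), (2,0), (2,2)
under TSO → (1,2), (2,0), (2,2)
under PSO → (1,0), (1,2), (2,0), (2,2)
target (1,0) ∈ {PSO}

SC:no TSO:no PSO:yes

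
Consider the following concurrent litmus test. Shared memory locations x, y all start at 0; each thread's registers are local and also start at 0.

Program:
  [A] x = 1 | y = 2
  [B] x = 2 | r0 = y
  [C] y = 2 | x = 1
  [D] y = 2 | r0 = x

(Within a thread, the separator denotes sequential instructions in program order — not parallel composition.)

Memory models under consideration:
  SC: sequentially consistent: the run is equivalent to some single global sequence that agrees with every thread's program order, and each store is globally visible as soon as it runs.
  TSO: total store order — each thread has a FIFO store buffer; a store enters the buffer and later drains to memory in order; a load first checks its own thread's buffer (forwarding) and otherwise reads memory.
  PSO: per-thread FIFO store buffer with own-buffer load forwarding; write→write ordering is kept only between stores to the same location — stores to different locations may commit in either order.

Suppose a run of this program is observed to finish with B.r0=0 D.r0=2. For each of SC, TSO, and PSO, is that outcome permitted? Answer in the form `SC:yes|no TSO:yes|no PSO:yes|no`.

outcome vector order: (B.r0,D.r0)
under SC → (0,1) (0,2) (2,0) (2,1) (2,2)
under TSO → (0,0) (0,1) (0,2) (2,0) (2,1) (2,2)
under PSO → (0,0) (0,1) (0,2) (2,0) (2,1) (2,2)
target (0,2) ∈ {SC,TSO,PSO}

SC:yes TSO:yes PSO:yes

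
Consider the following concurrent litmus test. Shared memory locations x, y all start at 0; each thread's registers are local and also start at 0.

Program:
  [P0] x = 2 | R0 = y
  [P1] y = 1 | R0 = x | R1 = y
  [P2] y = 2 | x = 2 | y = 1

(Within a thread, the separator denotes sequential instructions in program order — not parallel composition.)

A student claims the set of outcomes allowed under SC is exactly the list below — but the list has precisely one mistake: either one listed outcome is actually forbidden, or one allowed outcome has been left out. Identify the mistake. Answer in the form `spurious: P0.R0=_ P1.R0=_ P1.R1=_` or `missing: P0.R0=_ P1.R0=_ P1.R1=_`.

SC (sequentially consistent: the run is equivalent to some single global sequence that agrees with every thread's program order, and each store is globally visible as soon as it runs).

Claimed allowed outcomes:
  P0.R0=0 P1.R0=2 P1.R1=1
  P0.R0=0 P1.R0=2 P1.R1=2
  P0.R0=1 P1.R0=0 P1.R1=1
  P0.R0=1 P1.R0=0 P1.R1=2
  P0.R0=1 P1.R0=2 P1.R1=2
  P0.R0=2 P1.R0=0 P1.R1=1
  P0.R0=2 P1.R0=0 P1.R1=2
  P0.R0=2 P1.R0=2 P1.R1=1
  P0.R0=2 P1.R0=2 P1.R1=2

outcome vector order: (P0.R0,P1.R0,P1.R1)
under SC → 021, 022, 101, 102, 121, 122, 201, 202, 221, 222
SC∖claimed = {121}

missing: P0.R0=1 P1.R0=2 P1.R1=1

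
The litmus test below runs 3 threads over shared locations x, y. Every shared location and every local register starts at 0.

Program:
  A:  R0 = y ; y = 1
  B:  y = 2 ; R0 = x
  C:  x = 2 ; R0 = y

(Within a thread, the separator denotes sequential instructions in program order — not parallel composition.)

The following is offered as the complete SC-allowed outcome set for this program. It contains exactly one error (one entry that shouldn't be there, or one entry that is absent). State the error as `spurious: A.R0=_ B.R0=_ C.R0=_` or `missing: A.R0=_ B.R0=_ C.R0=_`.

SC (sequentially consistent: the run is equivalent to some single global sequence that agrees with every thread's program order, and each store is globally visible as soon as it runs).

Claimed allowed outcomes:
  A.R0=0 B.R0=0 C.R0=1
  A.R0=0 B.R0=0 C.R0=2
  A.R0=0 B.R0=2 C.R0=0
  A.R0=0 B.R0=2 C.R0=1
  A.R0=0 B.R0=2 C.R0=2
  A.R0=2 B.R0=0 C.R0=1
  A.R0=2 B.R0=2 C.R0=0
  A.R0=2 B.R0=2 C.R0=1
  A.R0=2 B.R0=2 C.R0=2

missing: A.R0=2 B.R0=0 C.R0=2

outcome vector order: (A.R0,B.R0,C.R0)
[SC] allowed = {001; 002; 020; 021; 022; 201; 202; 220; 221; 222}
SC∖claimed = {202}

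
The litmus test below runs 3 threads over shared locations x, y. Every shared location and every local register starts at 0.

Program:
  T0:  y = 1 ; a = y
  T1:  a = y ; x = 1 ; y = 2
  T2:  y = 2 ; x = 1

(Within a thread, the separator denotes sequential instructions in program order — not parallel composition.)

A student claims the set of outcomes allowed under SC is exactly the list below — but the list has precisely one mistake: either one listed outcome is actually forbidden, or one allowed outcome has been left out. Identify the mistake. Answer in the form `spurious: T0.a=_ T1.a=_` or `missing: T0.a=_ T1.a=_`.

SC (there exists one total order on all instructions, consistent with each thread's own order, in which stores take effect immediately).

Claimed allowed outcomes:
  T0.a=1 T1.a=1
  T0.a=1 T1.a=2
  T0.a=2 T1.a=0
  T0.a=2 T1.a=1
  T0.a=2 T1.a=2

missing: T0.a=1 T1.a=0

outcome vector order: (T0.a,T1.a)
[SC] allowed = {(1,0) (1,1) (1,2) (2,0) (2,1) (2,2)}
SC∖claimed = {(1,0)}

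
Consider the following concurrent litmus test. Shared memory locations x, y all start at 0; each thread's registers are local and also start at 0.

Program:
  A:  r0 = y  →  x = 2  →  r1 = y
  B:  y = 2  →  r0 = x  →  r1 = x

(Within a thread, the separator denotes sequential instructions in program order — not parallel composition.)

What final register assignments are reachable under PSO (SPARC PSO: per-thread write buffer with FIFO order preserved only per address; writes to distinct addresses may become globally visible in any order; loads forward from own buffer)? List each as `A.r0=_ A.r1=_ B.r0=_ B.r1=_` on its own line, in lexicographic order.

A.r0=0 A.r1=0 B.r0=0 B.r1=0
A.r0=0 A.r1=0 B.r0=0 B.r1=2
A.r0=0 A.r1=0 B.r0=2 B.r1=2
A.r0=0 A.r1=2 B.r0=0 B.r1=0
A.r0=0 A.r1=2 B.r0=0 B.r1=2
A.r0=0 A.r1=2 B.r0=2 B.r1=2
A.r0=2 A.r1=2 B.r0=0 B.r1=0
A.r0=2 A.r1=2 B.r0=0 B.r1=2
A.r0=2 A.r1=2 B.r0=2 B.r1=2

outcome vector order: (A.r0,A.r1,B.r0,B.r1)
|PSO outcomes| = 9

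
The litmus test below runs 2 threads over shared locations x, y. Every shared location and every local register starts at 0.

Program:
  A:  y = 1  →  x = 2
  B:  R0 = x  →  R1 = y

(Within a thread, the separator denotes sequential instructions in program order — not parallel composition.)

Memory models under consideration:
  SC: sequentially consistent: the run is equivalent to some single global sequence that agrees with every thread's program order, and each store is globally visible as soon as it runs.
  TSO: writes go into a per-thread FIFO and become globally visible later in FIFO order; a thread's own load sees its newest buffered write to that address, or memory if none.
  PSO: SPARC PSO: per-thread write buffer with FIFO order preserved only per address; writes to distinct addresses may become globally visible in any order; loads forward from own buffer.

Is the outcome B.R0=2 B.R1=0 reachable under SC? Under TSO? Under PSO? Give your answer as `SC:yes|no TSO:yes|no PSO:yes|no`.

SC:no TSO:no PSO:yes

outcome vector order: (B.R0,B.R1)
SC: 3 outcomes — {0/0, 0/1, 2/1}
TSO: 3 outcomes — {0/0, 0/1, 2/1}
PSO: 4 outcomes — {0/0, 0/1, 2/0, 2/1}
target 2/0 ∈ {PSO}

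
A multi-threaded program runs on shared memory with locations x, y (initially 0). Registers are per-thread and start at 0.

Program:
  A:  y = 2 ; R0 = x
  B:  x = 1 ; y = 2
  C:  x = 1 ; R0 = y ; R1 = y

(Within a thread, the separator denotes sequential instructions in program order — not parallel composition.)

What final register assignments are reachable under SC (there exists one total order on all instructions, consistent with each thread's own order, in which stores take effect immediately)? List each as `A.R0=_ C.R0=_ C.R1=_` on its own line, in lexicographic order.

outcome vector order: (A.R0,C.R0,C.R1)
|SC outcomes| = 4

A.R0=0 C.R0=2 C.R1=2
A.R0=1 C.R0=0 C.R1=0
A.R0=1 C.R0=0 C.R1=2
A.R0=1 C.R0=2 C.R1=2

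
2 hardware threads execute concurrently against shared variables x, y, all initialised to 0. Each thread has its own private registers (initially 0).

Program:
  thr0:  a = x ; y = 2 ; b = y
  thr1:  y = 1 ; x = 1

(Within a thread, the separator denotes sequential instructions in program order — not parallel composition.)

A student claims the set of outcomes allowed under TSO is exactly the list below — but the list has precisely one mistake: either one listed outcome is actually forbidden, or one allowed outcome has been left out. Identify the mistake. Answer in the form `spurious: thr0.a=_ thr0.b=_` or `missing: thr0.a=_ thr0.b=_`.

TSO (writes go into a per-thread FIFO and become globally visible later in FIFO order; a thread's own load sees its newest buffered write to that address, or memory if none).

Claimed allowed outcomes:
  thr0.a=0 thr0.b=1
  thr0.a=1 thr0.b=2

outcome vector order: (thr0.a,thr0.b)
TSO: 3 outcomes — {<0 1>; <0 2>; <1 2>}
TSO∖claimed = {<0 2>}

missing: thr0.a=0 thr0.b=2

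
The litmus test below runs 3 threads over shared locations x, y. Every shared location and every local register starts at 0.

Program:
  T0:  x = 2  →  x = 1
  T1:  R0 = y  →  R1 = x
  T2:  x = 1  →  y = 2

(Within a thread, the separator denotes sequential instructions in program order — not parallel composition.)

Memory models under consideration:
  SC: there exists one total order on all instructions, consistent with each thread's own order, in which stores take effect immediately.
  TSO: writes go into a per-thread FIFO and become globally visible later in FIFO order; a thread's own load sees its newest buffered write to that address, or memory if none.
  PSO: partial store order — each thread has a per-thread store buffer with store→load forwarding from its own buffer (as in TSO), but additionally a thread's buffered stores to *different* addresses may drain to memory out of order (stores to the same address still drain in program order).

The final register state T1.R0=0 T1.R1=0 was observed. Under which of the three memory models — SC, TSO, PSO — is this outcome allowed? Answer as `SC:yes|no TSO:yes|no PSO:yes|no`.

outcome vector order: (T1.R0,T1.R1)
[SC] allowed = {<0 0> <0 1> <0 2> <2 1> <2 2>}
[TSO] allowed = {<0 0> <0 1> <0 2> <2 1> <2 2>}
[PSO] allowed = {<0 0> <0 1> <0 2> <2 0> <2 1> <2 2>}
target <0 0> ∈ {SC,TSO,PSO}

SC:yes TSO:yes PSO:yes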